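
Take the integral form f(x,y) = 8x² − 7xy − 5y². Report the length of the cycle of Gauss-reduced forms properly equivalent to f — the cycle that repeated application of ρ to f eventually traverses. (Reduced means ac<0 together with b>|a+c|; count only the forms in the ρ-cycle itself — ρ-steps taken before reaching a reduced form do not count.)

D = 209, ⌊√D⌋ = 14
descent: ρ → (-5,7,8)  [lands on river]
river: ρ → (8,9,-4)
river: ρ → (-4,7,10)
river: ρ → (10,13,-1)
river: ρ → (-1,13,10)
river: ρ → (10,7,-4)
river: ρ → (-4,9,8)
river: ρ → (8,7,-5)
river: ρ → (-5,13,2)
river: ρ → (2,11,-11)
river: ρ → (-11,11,2)
river: ρ → (2,13,-5)
ρ-cycle length = 12 (tail of 1 descent step not counted)

12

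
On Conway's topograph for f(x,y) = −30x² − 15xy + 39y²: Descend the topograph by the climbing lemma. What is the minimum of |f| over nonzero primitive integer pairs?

descent: ρ → (39,15,-30)  [lands on river]
river: ρ → (-30,45,24)
river: ρ → (24,51,-24)
river: ρ → (-24,45,30)
river: ρ → (30,15,-39)
river: ρ → (-39,63,6)
river: ρ → (6,69,-6)
river: ρ → (-6,63,39)
closes: descent 1, river 8
min |a| on river = 6

6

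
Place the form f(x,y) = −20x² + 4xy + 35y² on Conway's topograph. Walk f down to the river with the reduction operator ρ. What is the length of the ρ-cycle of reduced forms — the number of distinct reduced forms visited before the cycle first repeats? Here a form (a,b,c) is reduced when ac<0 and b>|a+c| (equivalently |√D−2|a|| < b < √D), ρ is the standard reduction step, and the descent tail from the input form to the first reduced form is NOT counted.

D = 2816, ⌊√D⌋ = 53
descent: ρ → (35,-4,-20)
descent: ρ → (-20,44,11)  [lands on river]
river: ρ → (11,44,-20)
river: ρ → (-20,36,19)
river: ρ → (19,40,-16)
river: ρ → (-16,24,35)
river: ρ → (35,46,-5)
river: ρ → (-5,44,44)
river: ρ → (44,44,-5)
river: ρ → (-5,46,35)
river: ρ → (35,24,-16)
river: ρ → (-16,40,19)
river: ρ → (19,36,-20)
ρ-cycle length = 12 (tail of 2 descent steps not counted)

12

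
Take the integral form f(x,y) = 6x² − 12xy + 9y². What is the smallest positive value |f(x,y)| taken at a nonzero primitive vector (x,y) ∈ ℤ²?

translate: b→0 (≡-12 mod 12), so (6,-12,9)→(6,0,3)
flip: (6,0,3)→(3,0,6)
reduced (well bottom): (3,0,6) with a≤c, −a<b≤a
well minimum = a = 3

3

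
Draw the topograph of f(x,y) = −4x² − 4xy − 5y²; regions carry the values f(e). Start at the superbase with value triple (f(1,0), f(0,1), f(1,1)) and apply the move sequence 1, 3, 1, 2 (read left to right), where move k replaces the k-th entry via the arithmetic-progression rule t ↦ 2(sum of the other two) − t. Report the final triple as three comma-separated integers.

start (-4,-5,-13) = (f(1,0),f(0,1),f(1,1))
replace slot 1: 2·((-5)+(-13)) − (-4) = -32 → (-32,-5,-13)
replace slot 3: 2·((-32)+(-5)) − (-13) = -61 → (-32,-5,-61)
replace slot 1: 2·((-5)+(-61)) − (-32) = -100 → (-100,-5,-61)
replace slot 2: 2·((-100)+(-61)) − (-5) = -317 → (-100,-317,-61)

-100,-317,-61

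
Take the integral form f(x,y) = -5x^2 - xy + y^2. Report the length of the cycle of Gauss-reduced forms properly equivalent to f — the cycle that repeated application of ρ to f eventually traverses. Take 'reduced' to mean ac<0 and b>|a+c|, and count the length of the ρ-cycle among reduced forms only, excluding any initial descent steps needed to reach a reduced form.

D = 21, ⌊√D⌋ = 4
descent: ρ → (1,3,-3)  [lands on river]
river: ρ → (-3,3,1)
ρ-cycle length = 2 (tail of 1 descent step not counted)

2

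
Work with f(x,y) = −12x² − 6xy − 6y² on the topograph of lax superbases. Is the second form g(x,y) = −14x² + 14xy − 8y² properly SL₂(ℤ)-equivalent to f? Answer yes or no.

D₁ = -252, D₂ = -252
f is negative-definite; reduce −f:
−f: flip: (12,6,6)→(6,-6,12)
−f: translate: b→6 (≡-6 mod 12), so (6,-6,12)→(6,6,12)
−f: reduced (well bottom): (6,6,12) with a≤c, −a<b≤a
flip sign back: reduced form of f is (-6,-6,-12)
g is negative-definite; reduce −g:
−g: translate: b→14 (≡-14 mod 28), so (14,-14,8)→(14,14,8)
−g: flip: (14,14,8)→(8,-14,14)
−g: translate: b→2 (≡-14 mod 16), so (8,-14,14)→(8,2,8)
−g: reduced (well bottom): (8,2,8) with a≤c, −a<b≤a
flip sign back: reduced form of g is (-8,-2,-8)
reduced forms (-6, -6, -12) vs (-8, -2, -8) ⇒ inequivalent

no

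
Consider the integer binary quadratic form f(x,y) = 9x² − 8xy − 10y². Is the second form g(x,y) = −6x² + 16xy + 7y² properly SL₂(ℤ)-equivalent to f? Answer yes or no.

D₁ = 424, D₂ = 424
river cycle of f (length 18): (-10, 8, 9), (9, 10, -9), (-9, 8, 10), (10, 12, -7), (-7, 16, 6), (6, 20, -1), (-1, 20, 6), (6, 16, -7), (-7, 12, 10), (10, 8, -9), … (8 more)
river cycle of g (length 18): (7, 12, -10), (-10, 8, 9), (9, 10, -9), (-9, 8, 10), (10, 12, -7), (-7, 16, 6), (6, 20, -1), (-1, 20, 6), (6, 16, -7), (-7, 12, 10), … (8 more)
cycles coincide ⇒ equivalent

yes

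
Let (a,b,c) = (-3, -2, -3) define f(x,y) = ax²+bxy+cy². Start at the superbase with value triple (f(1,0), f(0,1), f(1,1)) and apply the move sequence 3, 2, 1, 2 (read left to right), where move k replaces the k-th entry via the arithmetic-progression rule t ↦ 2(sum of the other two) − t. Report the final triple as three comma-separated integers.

start (-3,-3,-8) = (f(1,0),f(0,1),f(1,1))
replace slot 3: 2·((-3)+(-3)) − (-8) = -4 → (-3,-3,-4)
replace slot 2: 2·((-3)+(-4)) − (-3) = -11 → (-3,-11,-4)
replace slot 1: 2·((-11)+(-4)) − (-3) = -27 → (-27,-11,-4)
replace slot 2: 2·((-27)+(-4)) − (-11) = -51 → (-27,-51,-4)

-27,-51,-4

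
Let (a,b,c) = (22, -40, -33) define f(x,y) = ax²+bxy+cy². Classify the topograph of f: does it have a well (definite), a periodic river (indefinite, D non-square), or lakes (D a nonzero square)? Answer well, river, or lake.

D = b²−4ac = (-40)² − 4·22·(-33) = 4504
D > 0 non-square ⇒ indefinite ⇒ periodic river

river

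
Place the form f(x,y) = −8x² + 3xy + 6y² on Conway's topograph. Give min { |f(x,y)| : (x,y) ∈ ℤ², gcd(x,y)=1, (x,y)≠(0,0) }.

river: ρ → (6,9,-5)
river: ρ → (-5,11,4)
river: ρ → (4,13,-2)
river: ρ → (-2,11,10)
river: ρ → (10,9,-3)
river: ρ → (-3,9,10)
river: ρ → (10,11,-2)
river: ρ → (-2,13,4)
river: ρ → (4,11,-5)
river: ρ → (-5,9,6)
river: ρ → (6,3,-8)
river: ρ → (-8,13,1)
river: ρ → (1,13,-8)
river: ρ → (-8,3,6)
closes: descent 0, river 14
min |a| on river = 1

1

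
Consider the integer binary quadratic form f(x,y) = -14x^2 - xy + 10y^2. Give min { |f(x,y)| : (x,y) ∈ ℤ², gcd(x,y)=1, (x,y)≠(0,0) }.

descent: ρ → (10,21,-3)  [lands on river]
river: ρ → (-3,21,10)
river: ρ → (10,19,-5)
river: ρ → (-5,21,6)
river: ρ → (6,15,-14)
river: ρ → (-14,13,7)
river: ρ → (7,15,-12)
river: ρ → (-12,9,10)
river: ρ → (10,11,-11)
river: ρ → (-11,11,10)
river: ρ → (10,9,-12)
river: ρ → (-12,15,7)
river: ρ → (7,13,-14)
river: ρ → (-14,15,6)
river: ρ → (6,21,-5)
river: ρ → (-5,19,10)
closes: descent 1, river 16
min |a| on river = 3

3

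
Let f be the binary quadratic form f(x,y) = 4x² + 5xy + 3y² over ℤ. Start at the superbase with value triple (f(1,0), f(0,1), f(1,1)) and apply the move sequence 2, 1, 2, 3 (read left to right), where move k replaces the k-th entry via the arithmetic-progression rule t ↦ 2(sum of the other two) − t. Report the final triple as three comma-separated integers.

start (4,3,12) = (f(1,0),f(0,1),f(1,1))
replace slot 2: 2·(4+12) − 3 = 29 → (4,29,12)
replace slot 1: 2·(29+12) − 4 = 78 → (78,29,12)
replace slot 2: 2·(78+12) − 29 = 151 → (78,151,12)
replace slot 3: 2·(78+151) − 12 = 446 → (78,151,446)

78,151,446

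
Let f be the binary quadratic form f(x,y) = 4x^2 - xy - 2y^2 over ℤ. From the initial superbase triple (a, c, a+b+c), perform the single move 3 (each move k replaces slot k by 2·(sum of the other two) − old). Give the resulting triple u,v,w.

start (4,-2,1) = (f(1,0),f(0,1),f(1,1))
replace slot 3: 2·(4+(-2)) − 1 = 3 → (4,-2,3)

4,-2,3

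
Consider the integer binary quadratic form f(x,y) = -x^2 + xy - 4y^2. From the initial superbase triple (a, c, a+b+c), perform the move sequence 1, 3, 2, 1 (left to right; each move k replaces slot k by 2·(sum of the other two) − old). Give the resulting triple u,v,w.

start (-1,-4,-4) = (f(1,0),f(0,1),f(1,1))
replace slot 1: 2·((-4)+(-4)) − (-1) = -15 → (-15,-4,-4)
replace slot 3: 2·((-15)+(-4)) − (-4) = -34 → (-15,-4,-34)
replace slot 2: 2·((-15)+(-34)) − (-4) = -94 → (-15,-94,-34)
replace slot 1: 2·((-94)+(-34)) − (-15) = -241 → (-241,-94,-34)

-241,-94,-34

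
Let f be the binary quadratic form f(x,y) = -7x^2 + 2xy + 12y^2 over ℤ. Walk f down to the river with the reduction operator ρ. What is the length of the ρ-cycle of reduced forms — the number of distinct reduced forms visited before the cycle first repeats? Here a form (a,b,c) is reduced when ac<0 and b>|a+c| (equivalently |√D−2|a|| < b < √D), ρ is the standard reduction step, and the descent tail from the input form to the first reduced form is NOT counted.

D = 340, ⌊√D⌋ = 18
descent: ρ → (12,-2,-7)
descent: ρ → (-7,16,3)  [lands on river]
river: ρ → (3,14,-12)
river: ρ → (-12,10,5)
river: ρ → (5,10,-12)
river: ρ → (-12,14,3)
river: ρ → (3,16,-7)
river: ρ → (-7,12,7)
river: ρ → (7,16,-3)
river: ρ → (-3,14,12)
river: ρ → (12,10,-5)
river: ρ → (-5,10,12)
river: ρ → (12,14,-3)
river: ρ → (-3,16,7)
river: ρ → (7,12,-7)
ρ-cycle length = 14 (tail of 2 descent steps not counted)

14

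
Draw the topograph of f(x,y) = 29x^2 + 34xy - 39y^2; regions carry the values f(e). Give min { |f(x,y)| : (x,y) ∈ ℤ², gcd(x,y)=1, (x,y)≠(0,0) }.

river: ρ → (-39,44,24)
river: ρ → (24,52,-31)
river: ρ → (-31,72,4)
river: ρ → (4,72,-31)
river: ρ → (-31,52,24)
river: ρ → (24,44,-39)
river: ρ → (-39,34,29)
river: ρ → (29,24,-44)
river: ρ → (-44,64,9)
river: ρ → (9,62,-51)
river: ρ → (-51,40,20)
river: ρ → (20,40,-51)
river: ρ → (-51,62,9)
river: ρ → (9,64,-44)
river: ρ → (-44,24,29)
river: ρ → (29,34,-39)
closes: descent 0, river 16
min |a| on river = 4

4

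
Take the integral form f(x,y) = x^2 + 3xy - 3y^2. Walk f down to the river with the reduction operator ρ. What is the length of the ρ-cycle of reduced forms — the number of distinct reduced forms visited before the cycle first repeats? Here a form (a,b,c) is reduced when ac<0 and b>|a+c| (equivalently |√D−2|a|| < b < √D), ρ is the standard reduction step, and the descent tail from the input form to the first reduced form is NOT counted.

D = 21, ⌊√D⌋ = 4
river: ρ → (-3,3,1)
river: ρ → (1,3,-3)
ρ-cycle length = 2 (tail of 0 descent steps not counted)

2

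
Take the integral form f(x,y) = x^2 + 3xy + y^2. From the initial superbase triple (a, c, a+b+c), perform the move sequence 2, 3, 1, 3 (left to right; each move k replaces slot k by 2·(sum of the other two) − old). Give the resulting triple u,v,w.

start (1,1,5) = (f(1,0),f(0,1),f(1,1))
replace slot 2: 2·(1+5) − 1 = 11 → (1,11,5)
replace slot 3: 2·(1+11) − 5 = 19 → (1,11,19)
replace slot 1: 2·(11+19) − 1 = 59 → (59,11,19)
replace slot 3: 2·(59+11) − 19 = 121 → (59,11,121)

59,11,121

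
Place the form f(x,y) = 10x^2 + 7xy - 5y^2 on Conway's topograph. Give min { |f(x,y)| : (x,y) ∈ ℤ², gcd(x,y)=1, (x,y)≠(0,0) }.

river: ρ → (-5,13,4)
river: ρ → (4,11,-8)
river: ρ → (-8,5,7)
river: ρ → (7,9,-6)
river: ρ → (-6,15,1)
river: ρ → (1,15,-6)
river: ρ → (-6,9,7)
river: ρ → (7,5,-8)
river: ρ → (-8,11,4)
river: ρ → (4,13,-5)
river: ρ → (-5,7,10)
river: ρ → (10,13,-2)
river: ρ → (-2,15,3)
river: ρ → (3,15,-2)
river: ρ → (-2,13,10)
river: ρ → (10,7,-5)
closes: descent 0, river 16
min |a| on river = 1

1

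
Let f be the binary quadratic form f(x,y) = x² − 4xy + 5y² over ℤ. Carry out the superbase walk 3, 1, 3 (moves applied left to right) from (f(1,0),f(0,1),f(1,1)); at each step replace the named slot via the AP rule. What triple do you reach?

start (1,5,2) = (f(1,0),f(0,1),f(1,1))
replace slot 3: 2·(1+5) − 2 = 10 → (1,5,10)
replace slot 1: 2·(5+10) − 1 = 29 → (29,5,10)
replace slot 3: 2·(29+5) − 10 = 58 → (29,5,58)

29,5,58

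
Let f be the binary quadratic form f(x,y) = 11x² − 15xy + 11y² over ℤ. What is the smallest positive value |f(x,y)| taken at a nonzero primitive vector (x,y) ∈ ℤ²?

translate: b→7 (≡-15 mod 22), so (11,-15,11)→(11,7,7)
flip: (11,7,7)→(7,-7,11)
translate: b→7 (≡-7 mod 14), so (7,-7,11)→(7,7,11)
reduced (well bottom): (7,7,11) with a≤c, −a<b≤a
well minimum = a = 7

7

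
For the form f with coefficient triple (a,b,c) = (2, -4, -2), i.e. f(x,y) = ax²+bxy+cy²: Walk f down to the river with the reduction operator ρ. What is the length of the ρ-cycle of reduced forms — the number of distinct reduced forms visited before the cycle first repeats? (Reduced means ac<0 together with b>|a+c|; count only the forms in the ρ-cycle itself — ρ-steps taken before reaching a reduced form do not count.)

D = 32, ⌊√D⌋ = 5
descent: ρ → (-2,4,2)  [lands on river]
river: ρ → (2,4,-2)
ρ-cycle length = 2 (tail of 1 descent step not counted)

2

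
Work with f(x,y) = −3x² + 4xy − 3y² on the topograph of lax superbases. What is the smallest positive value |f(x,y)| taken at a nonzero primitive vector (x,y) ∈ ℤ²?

translate: b→2 (≡-4 mod 6), so (3,-4,3)→(3,2,2)
flip: (3,2,2)→(2,-2,3)
translate: b→2 (≡-2 mod 4), so (2,-2,3)→(2,2,3)
reduced (well bottom): (2,2,3) with a≤c, −a<b≤a
well minimum |f| = |-2| = 2 (negative-definite)

2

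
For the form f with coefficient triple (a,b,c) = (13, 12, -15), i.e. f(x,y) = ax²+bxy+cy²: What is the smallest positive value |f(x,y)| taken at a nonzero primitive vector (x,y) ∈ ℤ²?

river: ρ → (-15,18,10)
river: ρ → (10,22,-11)
river: ρ → (-11,22,10)
river: ρ → (10,18,-15)
river: ρ → (-15,12,13)
river: ρ → (13,14,-14)
river: ρ → (-14,14,13)
river: ρ → (13,12,-15)
closes: descent 0, river 8
min |a| on river = 10

10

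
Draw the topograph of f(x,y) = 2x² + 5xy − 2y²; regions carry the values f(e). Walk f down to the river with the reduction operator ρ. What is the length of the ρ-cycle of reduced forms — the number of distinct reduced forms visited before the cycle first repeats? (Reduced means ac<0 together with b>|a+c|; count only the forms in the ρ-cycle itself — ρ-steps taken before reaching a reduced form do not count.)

D = 41, ⌊√D⌋ = 6
river: ρ → (-2,3,4)
river: ρ → (4,5,-1)
river: ρ → (-1,5,4)
river: ρ → (4,3,-2)
river: ρ → (-2,5,2)
river: ρ → (2,3,-4)
river: ρ → (-4,5,1)
river: ρ → (1,5,-4)
river: ρ → (-4,3,2)
river: ρ → (2,5,-2)
ρ-cycle length = 10 (tail of 0 descent steps not counted)

10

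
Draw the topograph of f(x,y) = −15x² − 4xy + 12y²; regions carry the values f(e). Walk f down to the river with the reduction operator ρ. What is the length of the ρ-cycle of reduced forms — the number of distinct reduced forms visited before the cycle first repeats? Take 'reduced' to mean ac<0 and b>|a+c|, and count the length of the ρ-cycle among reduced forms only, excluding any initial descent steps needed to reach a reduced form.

D = 736, ⌊√D⌋ = 27
descent: ρ → (12,4,-15)  [lands on river]
river: ρ → (-15,26,1)
river: ρ → (1,26,-15)
river: ρ → (-15,4,12)
river: ρ → (12,20,-7)
river: ρ → (-7,22,9)
river: ρ → (9,14,-15)
river: ρ → (-15,16,8)
river: ρ → (8,16,-15)
river: ρ → (-15,14,9)
river: ρ → (9,22,-7)
river: ρ → (-7,20,12)
ρ-cycle length = 12 (tail of 1 descent step not counted)

12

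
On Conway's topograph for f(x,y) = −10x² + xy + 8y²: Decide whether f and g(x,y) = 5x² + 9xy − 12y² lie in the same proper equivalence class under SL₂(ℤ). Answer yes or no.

D₁ = 321, D₂ = 321
river cycle of f (length 4): (8, 15, -3), (-3, 15, 8), (8, 17, -1), (-1, 17, 8)
river cycle of g (length 6): (-12, 15, 2), (2, 17, -4), (-4, 15, 6), (6, 9, -10), (-10, 11, 5), (5, 9, -12)
cycles differ ⇒ inequivalent

no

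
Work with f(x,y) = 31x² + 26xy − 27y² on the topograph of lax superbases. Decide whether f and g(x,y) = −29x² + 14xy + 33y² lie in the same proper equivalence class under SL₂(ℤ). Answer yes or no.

D₁ = 4024, D₂ = 4024
river cycle of f (length 48): (-27, 28, 30), (30, 32, -25), (-25, 18, 37), (37, 56, -6), (-6, 52, 55), (55, 58, -3), (-3, 62, 15), (15, 58, -11), (-11, 52, 30), (30, 8, -33), … (38 more)
river cycle of g (length 48): (33, 52, -10), (-10, 48, 43), (43, 38, -15), (-15, 52, 22), (22, 36, -31), (-31, 26, 27), (27, 28, -30), (-30, 32, 25), (25, 18, -37), (-37, 56, 6), … (38 more)
cycles differ ⇒ inequivalent

no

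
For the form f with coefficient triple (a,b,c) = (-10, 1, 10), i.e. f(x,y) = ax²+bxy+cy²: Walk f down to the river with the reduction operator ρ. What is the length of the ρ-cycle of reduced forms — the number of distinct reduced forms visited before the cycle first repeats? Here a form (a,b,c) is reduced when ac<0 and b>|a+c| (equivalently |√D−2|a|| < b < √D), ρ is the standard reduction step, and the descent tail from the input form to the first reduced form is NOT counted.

D = 401, ⌊√D⌋ = 20
river: ρ → (10,19,-1)
river: ρ → (-1,19,10)
river: ρ → (10,1,-10)
river: ρ → (-10,19,1)
river: ρ → (1,19,-10)
river: ρ → (-10,1,10)
ρ-cycle length = 6 (tail of 0 descent steps not counted)

6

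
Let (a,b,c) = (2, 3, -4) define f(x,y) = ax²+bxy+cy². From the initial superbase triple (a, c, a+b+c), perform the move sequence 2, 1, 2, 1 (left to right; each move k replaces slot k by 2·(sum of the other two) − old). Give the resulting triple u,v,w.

start (2,-4,1) = (f(1,0),f(0,1),f(1,1))
replace slot 2: 2·(2+1) − (-4) = 10 → (2,10,1)
replace slot 1: 2·(10+1) − 2 = 20 → (20,10,1)
replace slot 2: 2·(20+1) − 10 = 32 → (20,32,1)
replace slot 1: 2·(32+1) − 20 = 46 → (46,32,1)

46,32,1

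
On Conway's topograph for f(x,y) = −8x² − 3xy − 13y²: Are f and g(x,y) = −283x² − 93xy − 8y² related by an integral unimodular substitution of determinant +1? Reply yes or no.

D₁ = -407, D₂ = -407
f is negative-definite; reduce −f:
−f: reduced (well bottom): (8,3,13) with a≤c, −a<b≤a
flip sign back: reduced form of f is (-8,-3,-13)
g is negative-definite; reduce −g:
−g: flip: (283,93,8)→(8,-93,283)
−g: translate: b→3 (≡-93 mod 16), so (8,-93,283)→(8,3,13)
−g: reduced (well bottom): (8,3,13) with a≤c, −a<b≤a
flip sign back: reduced form of g is (-8,-3,-13)
reduced forms (-8, -3, -13) vs (-8, -3, -13) ⇒ equivalent

yes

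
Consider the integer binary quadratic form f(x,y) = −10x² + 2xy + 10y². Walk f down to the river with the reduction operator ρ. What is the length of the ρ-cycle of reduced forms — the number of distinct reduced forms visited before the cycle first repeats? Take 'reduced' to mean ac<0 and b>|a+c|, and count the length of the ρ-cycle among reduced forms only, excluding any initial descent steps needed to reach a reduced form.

D = 404, ⌊√D⌋ = 20
river: ρ → (10,18,-2)
river: ρ → (-2,18,10)
river: ρ → (10,2,-10)
river: ρ → (-10,18,2)
river: ρ → (2,18,-10)
river: ρ → (-10,2,10)
ρ-cycle length = 6 (tail of 0 descent steps not counted)

6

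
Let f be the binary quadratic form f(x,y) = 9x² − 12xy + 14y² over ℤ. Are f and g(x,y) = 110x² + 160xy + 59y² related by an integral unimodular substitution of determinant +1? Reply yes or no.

D₁ = -360, D₂ = -360
f: translate: b→6 (≡-12 mod 18), so (9,-12,14)→(9,6,11)
f: reduced (well bottom): (9,6,11) with a≤c, −a<b≤a
g: translate: b→-60 (≡160 mod 220), so (110,160,59)→(110,-60,9)
g: flip: (110,-60,9)→(9,60,110)
g: translate: b→6 (≡60 mod 18), so (9,60,110)→(9,6,11)
g: reduced (well bottom): (9,6,11) with a≤c, −a<b≤a
reduced forms (9, 6, 11) vs (9, 6, 11) ⇒ equivalent

yes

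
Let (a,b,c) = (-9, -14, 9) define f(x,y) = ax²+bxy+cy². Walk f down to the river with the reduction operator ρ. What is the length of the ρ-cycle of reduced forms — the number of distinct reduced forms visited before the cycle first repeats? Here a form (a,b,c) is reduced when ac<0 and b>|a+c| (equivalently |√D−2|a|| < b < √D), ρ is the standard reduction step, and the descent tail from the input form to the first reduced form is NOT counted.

D = 520, ⌊√D⌋ = 22
descent: ρ → (9,14,-9)  [lands on river]
river: ρ → (-9,22,1)
river: ρ → (1,22,-9)
river: ρ → (-9,14,9)
river: ρ → (9,22,-1)
river: ρ → (-1,22,9)
ρ-cycle length = 6 (tail of 1 descent step not counted)

6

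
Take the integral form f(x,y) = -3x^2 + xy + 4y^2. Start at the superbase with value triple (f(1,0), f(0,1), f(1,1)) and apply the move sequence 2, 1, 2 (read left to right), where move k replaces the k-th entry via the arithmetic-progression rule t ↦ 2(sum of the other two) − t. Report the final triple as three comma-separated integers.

start (-3,4,2) = (f(1,0),f(0,1),f(1,1))
replace slot 2: 2·((-3)+2) − 4 = -6 → (-3,-6,2)
replace slot 1: 2·((-6)+2) − (-3) = -5 → (-5,-6,2)
replace slot 2: 2·((-5)+2) − (-6) = 0 → (-5,0,2)

-5,0,2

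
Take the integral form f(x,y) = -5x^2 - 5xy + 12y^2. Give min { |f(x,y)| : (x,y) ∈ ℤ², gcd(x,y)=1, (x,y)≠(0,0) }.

descent: ρ → (12,5,-5)
descent: ρ → (-5,15,2)  [lands on river]
river: ρ → (2,13,-12)
river: ρ → (-12,11,3)
river: ρ → (3,13,-8)
river: ρ → (-8,3,8)
river: ρ → (8,13,-3)
river: ρ → (-3,11,12)
river: ρ → (12,13,-2)
river: ρ → (-2,15,5)
river: ρ → (5,15,-2)
river: ρ → (-2,13,12)
river: ρ → (12,11,-3)
river: ρ → (-3,13,8)
river: ρ → (8,3,-8)
river: ρ → (-8,13,3)
river: ρ → (3,11,-12)
river: ρ → (-12,13,2)
river: ρ → (2,15,-5)
closes: descent 2, river 18
min |a| on river = 2

2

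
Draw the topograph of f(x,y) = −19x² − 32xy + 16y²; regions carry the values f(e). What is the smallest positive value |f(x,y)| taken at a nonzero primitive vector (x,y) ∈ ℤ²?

descent: ρ → (16,32,-19)  [lands on river]
river: ρ → (-19,44,4)
river: ρ → (4,44,-19)
river: ρ → (-19,32,16)
closes: descent 1, river 4
min |a| on river = 4

4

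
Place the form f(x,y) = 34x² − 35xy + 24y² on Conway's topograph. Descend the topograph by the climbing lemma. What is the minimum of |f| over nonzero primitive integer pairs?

translate: b→33 (≡-35 mod 68), so (34,-35,24)→(34,33,23)
flip: (34,33,23)→(23,-33,34)
translate: b→13 (≡-33 mod 46), so (23,-33,34)→(23,13,24)
reduced (well bottom): (23,13,24) with a≤c, −a<b≤a
well minimum = a = 23

23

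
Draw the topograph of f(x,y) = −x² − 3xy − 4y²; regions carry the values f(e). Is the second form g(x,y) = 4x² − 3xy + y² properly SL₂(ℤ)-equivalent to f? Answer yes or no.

D₁ = -7, D₂ = -7
f is negative-definite; reduce −f:
−f: translate: b→1 (≡3 mod 2), so (1,3,4)→(1,1,2)
−f: reduced (well bottom): (1,1,2) with a≤c, −a<b≤a
flip sign back: reduced form of f is (-1,-1,-2)
g: flip: (4,-3,1)→(1,3,4)
g: translate: b→1 (≡3 mod 2), so (1,3,4)→(1,1,2)
g: reduced (well bottom): (1,1,2) with a≤c, −a<b≤a
reduced forms (-1, -1, -2) vs (1, 1, 2) ⇒ inequivalent

no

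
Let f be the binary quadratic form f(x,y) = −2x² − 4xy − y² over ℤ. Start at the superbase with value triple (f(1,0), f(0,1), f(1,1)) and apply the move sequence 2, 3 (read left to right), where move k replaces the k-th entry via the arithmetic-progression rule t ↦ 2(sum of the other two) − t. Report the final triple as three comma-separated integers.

start (-2,-1,-7) = (f(1,0),f(0,1),f(1,1))
replace slot 2: 2·((-2)+(-7)) − (-1) = -17 → (-2,-17,-7)
replace slot 3: 2·((-2)+(-17)) − (-7) = -31 → (-2,-17,-31)

-2,-17,-31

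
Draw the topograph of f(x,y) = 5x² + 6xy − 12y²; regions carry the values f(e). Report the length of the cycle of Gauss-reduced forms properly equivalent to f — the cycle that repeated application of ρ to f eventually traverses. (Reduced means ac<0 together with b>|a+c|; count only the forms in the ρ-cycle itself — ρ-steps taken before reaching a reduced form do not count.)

D = 276, ⌊√D⌋ = 16
descent: ρ → (-12,-6,5)
descent: ρ → (5,16,-1)  [lands on river]
river: ρ → (-1,16,5)
river: ρ → (5,14,-4)
river: ρ → (-4,10,11)
river: ρ → (11,12,-3)
river: ρ → (-3,12,11)
river: ρ → (11,10,-4)
river: ρ → (-4,14,5)
ρ-cycle length = 8 (tail of 2 descent steps not counted)

8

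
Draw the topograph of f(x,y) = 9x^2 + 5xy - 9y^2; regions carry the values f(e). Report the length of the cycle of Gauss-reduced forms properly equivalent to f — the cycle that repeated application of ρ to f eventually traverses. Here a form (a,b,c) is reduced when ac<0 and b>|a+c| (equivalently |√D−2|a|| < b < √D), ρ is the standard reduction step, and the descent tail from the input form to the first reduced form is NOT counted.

D = 349, ⌊√D⌋ = 18
river: ρ → (-9,13,5)
river: ρ → (5,17,-3)
river: ρ → (-3,13,15)
river: ρ → (15,17,-1)
river: ρ → (-1,17,15)
river: ρ → (15,13,-3)
river: ρ → (-3,17,5)
river: ρ → (5,13,-9)
river: ρ → (-9,5,9)
river: ρ → (9,13,-5)
river: ρ → (-5,17,3)
river: ρ → (3,13,-15)
river: ρ → (-15,17,1)
river: ρ → (1,17,-15)
river: ρ → (-15,13,3)
river: ρ → (3,17,-5)
river: ρ → (-5,13,9)
river: ρ → (9,5,-9)
ρ-cycle length = 18 (tail of 0 descent steps not counted)

18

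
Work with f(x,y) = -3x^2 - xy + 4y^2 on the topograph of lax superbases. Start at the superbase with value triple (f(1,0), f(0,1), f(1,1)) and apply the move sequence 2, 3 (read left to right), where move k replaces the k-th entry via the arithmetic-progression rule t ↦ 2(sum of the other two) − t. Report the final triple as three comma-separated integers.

start (-3,4,0) = (f(1,0),f(0,1),f(1,1))
replace slot 2: 2·((-3)+0) − 4 = -10 → (-3,-10,0)
replace slot 3: 2·((-3)+(-10)) − 0 = -26 → (-3,-10,-26)

-3,-10,-26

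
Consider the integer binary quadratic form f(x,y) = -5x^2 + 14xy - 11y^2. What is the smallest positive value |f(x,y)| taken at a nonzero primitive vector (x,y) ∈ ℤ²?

translate: b→-4 (≡-14 mod 10), so (5,-14,11)→(5,-4,2)
flip: (5,-4,2)→(2,4,5)
translate: b→0 (≡4 mod 4), so (2,4,5)→(2,0,3)
reduced (well bottom): (2,0,3) with a≤c, −a<b≤a
well minimum |f| = |-2| = 2 (negative-definite)

2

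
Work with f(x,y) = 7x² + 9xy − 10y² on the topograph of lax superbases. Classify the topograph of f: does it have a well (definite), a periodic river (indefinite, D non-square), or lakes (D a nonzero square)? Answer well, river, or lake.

D = b²−4ac = 9² − 4·7·(-10) = 361
D = 19² is a perfect square ⇒ form factors over ℤ ⇒ lakes

lake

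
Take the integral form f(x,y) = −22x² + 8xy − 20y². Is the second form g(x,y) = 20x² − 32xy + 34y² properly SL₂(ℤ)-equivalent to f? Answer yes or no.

D₁ = -1696, D₂ = -1696
f is negative-definite; reduce −f:
−f: flip: (22,-8,20)→(20,8,22)
−f: reduced (well bottom): (20,8,22) with a≤c, −a<b≤a
flip sign back: reduced form of f is (-20,-8,-22)
g: translate: b→8 (≡-32 mod 40), so (20,-32,34)→(20,8,22)
g: reduced (well bottom): (20,8,22) with a≤c, −a<b≤a
reduced forms (-20, -8, -22) vs (20, 8, 22) ⇒ inequivalent

no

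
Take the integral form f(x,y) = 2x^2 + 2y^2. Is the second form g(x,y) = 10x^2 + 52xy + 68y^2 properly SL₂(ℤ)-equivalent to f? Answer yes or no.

D₁ = -16, D₂ = -16
f: reduced (well bottom): (2,0,2) with a≤c, −a<b≤a
g: translate: b→-8 (≡52 mod 20), so (10,52,68)→(10,-8,2)
g: flip: (10,-8,2)→(2,8,10)
g: translate: b→0 (≡8 mod 4), so (2,8,10)→(2,0,2)
g: reduced (well bottom): (2,0,2) with a≤c, −a<b≤a
reduced forms (2, 0, 2) vs (2, 0, 2) ⇒ equivalent

yes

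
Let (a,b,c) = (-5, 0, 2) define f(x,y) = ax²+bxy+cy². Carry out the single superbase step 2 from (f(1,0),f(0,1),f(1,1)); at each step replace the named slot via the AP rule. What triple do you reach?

start (-5,2,-3) = (f(1,0),f(0,1),f(1,1))
replace slot 2: 2·((-5)+(-3)) − 2 = -18 → (-5,-18,-3)

-5,-18,-3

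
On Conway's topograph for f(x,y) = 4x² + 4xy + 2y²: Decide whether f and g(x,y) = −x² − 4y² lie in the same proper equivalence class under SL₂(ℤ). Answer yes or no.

D₁ = -16, D₂ = -16
f: flip: (4,4,2)→(2,-4,4)
f: translate: b→0 (≡-4 mod 4), so (2,-4,4)→(2,0,2)
f: reduced (well bottom): (2,0,2) with a≤c, −a<b≤a
g is negative-definite; reduce −g:
−g: reduced (well bottom): (1,0,4) with a≤c, −a<b≤a
flip sign back: reduced form of g is (-1,0,-4)
reduced forms (2, 0, 2) vs (-1, 0, -4) ⇒ inequivalent

no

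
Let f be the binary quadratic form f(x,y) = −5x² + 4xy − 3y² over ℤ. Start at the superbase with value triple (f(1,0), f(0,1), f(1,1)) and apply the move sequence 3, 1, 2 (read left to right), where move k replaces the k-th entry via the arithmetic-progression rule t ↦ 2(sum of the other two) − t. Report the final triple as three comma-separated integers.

start (-5,-3,-4) = (f(1,0),f(0,1),f(1,1))
replace slot 3: 2·((-5)+(-3)) − (-4) = -12 → (-5,-3,-12)
replace slot 1: 2·((-3)+(-12)) − (-5) = -25 → (-25,-3,-12)
replace slot 2: 2·((-25)+(-12)) − (-3) = -71 → (-25,-71,-12)

-25,-71,-12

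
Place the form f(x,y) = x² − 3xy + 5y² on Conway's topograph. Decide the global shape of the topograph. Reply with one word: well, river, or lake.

D = b²−4ac = (-3)² − 4·1·5 = -11
D < 0 ⇒ definite ⇒ every region one sign ⇒ single well

well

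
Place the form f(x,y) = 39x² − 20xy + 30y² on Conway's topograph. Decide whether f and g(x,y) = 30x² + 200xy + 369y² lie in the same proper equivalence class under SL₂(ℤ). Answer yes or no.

D₁ = -4280, D₂ = -4280
f: flip: (39,-20,30)→(30,20,39)
f: reduced (well bottom): (30,20,39) with a≤c, −a<b≤a
g: translate: b→20 (≡200 mod 60), so (30,200,369)→(30,20,39)
g: reduced (well bottom): (30,20,39) with a≤c, −a<b≤a
reduced forms (30, 20, 39) vs (30, 20, 39) ⇒ equivalent

yes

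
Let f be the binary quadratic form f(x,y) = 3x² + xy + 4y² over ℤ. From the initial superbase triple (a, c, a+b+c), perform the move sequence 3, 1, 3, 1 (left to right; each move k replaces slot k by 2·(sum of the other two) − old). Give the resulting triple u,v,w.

start (3,4,8) = (f(1,0),f(0,1),f(1,1))
replace slot 3: 2·(3+4) − 8 = 6 → (3,4,6)
replace slot 1: 2·(4+6) − 3 = 17 → (17,4,6)
replace slot 3: 2·(17+4) − 6 = 36 → (17,4,36)
replace slot 1: 2·(4+36) − 17 = 63 → (63,4,36)

63,4,36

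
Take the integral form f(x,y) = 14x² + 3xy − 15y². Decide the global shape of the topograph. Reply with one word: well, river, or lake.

D = b²−4ac = 3² − 4·14·(-15) = 849
D > 0 non-square ⇒ indefinite ⇒ periodic river

river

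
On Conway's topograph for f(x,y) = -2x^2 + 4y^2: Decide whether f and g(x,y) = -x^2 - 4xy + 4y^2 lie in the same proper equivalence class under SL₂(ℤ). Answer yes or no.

D₁ = 32, D₂ = 32
river cycle of f (length 2): (-2, 4, 2), (2, 4, -2)
river cycle of g (length 2): (4, 4, -1), (-1, 4, 4)
cycles differ ⇒ inequivalent

no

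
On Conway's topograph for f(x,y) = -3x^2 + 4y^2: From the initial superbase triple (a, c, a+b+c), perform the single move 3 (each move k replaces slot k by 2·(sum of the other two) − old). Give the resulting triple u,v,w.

start (-3,4,1) = (f(1,0),f(0,1),f(1,1))
replace slot 3: 2·((-3)+4) − 1 = 1 → (-3,4,1)

-3,4,1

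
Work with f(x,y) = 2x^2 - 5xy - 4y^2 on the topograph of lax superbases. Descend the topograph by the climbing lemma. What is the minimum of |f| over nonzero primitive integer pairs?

descent: ρ → (-4,5,2)  [lands on river]
river: ρ → (2,7,-1)
river: ρ → (-1,7,2)
river: ρ → (2,5,-4)
river: ρ → (-4,3,3)
river: ρ → (3,3,-4)
closes: descent 1, river 6
min |a| on river = 1

1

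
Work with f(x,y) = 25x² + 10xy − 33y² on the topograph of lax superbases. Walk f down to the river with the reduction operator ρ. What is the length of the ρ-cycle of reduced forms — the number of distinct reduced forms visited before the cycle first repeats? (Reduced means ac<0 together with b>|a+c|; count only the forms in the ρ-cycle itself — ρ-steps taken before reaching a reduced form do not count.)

D = 3400, ⌊√D⌋ = 58
river: ρ → (-33,56,2)
river: ρ → (2,56,-33)
river: ρ → (-33,10,25)
river: ρ → (25,40,-18)
river: ρ → (-18,32,33)
river: ρ → (33,34,-17)
river: ρ → (-17,34,33)
river: ρ → (33,32,-18)
river: ρ → (-18,40,25)
river: ρ → (25,10,-33)
ρ-cycle length = 10 (tail of 0 descent steps not counted)

10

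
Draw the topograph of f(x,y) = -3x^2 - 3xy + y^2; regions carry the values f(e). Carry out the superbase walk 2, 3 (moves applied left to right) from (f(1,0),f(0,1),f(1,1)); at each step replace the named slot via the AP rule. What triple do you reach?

start (-3,1,-5) = (f(1,0),f(0,1),f(1,1))
replace slot 2: 2·((-3)+(-5)) − 1 = -17 → (-3,-17,-5)
replace slot 3: 2·((-3)+(-17)) − (-5) = -35 → (-3,-17,-35)

-3,-17,-35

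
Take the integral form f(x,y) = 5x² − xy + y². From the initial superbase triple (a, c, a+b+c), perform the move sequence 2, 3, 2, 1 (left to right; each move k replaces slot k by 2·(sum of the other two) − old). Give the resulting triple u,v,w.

start (5,1,5) = (f(1,0),f(0,1),f(1,1))
replace slot 2: 2·(5+5) − 1 = 19 → (5,19,5)
replace slot 3: 2·(5+19) − 5 = 43 → (5,19,43)
replace slot 2: 2·(5+43) − 19 = 77 → (5,77,43)
replace slot 1: 2·(77+43) − 5 = 235 → (235,77,43)

235,77,43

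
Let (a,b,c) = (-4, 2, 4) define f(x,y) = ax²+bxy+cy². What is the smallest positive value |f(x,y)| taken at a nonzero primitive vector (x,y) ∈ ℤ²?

river: ρ → (4,6,-2)
river: ρ → (-2,6,4)
river: ρ → (4,2,-4)
river: ρ → (-4,6,2)
river: ρ → (2,6,-4)
river: ρ → (-4,2,4)
closes: descent 0, river 6
min |a| on river = 2

2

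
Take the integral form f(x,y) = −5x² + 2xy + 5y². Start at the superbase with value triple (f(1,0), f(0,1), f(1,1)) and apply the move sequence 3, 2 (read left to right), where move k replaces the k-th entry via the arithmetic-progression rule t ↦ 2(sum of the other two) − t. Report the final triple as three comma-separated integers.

start (-5,5,2) = (f(1,0),f(0,1),f(1,1))
replace slot 3: 2·((-5)+5) − 2 = -2 → (-5,5,-2)
replace slot 2: 2·((-5)+(-2)) − 5 = -19 → (-5,-19,-2)

-5,-19,-2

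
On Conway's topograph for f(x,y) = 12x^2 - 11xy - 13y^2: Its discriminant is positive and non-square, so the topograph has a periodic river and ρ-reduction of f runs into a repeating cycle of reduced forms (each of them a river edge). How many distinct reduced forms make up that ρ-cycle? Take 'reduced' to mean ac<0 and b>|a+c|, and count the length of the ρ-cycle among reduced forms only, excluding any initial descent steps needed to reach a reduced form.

D = 745, ⌊√D⌋ = 27
descent: ρ → (-13,11,12)  [lands on river]
river: ρ → (12,13,-12)
river: ρ → (-12,11,13)
river: ρ → (13,15,-10)
river: ρ → (-10,25,3)
river: ρ → (3,23,-18)
river: ρ → (-18,13,8)
river: ρ → (8,19,-12)
river: ρ → (-12,5,15)
river: ρ → (15,25,-2)
river: ρ → (-2,27,2)
river: ρ → (2,25,-15)
river: ρ → (-15,5,12)
river: ρ → (12,19,-8)
river: ρ → (-8,13,18)
river: ρ → (18,23,-3)
river: ρ → (-3,25,10)
river: ρ → (10,15,-13)
ρ-cycle length = 18 (tail of 1 descent step not counted)

18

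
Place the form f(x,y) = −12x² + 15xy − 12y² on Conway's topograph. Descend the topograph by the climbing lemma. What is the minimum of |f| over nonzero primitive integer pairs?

translate: b→9 (≡-15 mod 24), so (12,-15,12)→(12,9,9)
flip: (12,9,9)→(9,-9,12)
translate: b→9 (≡-9 mod 18), so (9,-9,12)→(9,9,12)
reduced (well bottom): (9,9,12) with a≤c, −a<b≤a
well minimum |f| = |-9| = 9 (negative-definite)

9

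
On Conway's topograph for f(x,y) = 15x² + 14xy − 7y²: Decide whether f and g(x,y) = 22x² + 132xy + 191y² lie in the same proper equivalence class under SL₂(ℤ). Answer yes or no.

D₁ = 616, D₂ = 616
river cycle of f (length 10): (-7, 14, 15), (15, 16, -6), (-6, 20, 9), (9, 16, -10), (-10, 24, 1), (1, 24, -10), (-10, 16, 9), (9, 20, -6), (-6, 16, 15), (15, 14, -7)
river cycle of g (length 10): (-7, 14, 15), (15, 16, -6), (-6, 20, 9), (9, 16, -10), (-10, 24, 1), (1, 24, -10), (-10, 16, 9), (9, 20, -6), (-6, 16, 15), (15, 14, -7)
cycles coincide ⇒ equivalent

yes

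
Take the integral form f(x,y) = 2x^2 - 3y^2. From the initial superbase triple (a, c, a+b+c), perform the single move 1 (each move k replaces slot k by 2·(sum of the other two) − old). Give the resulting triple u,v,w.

start (2,-3,-1) = (f(1,0),f(0,1),f(1,1))
replace slot 1: 2·((-3)+(-1)) − 2 = -10 → (-10,-3,-1)

-10,-3,-1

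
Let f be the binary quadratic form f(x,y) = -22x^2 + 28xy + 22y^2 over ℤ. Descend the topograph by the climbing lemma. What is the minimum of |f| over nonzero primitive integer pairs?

river: ρ → (22,16,-28)
river: ρ → (-28,40,10)
river: ρ → (10,40,-28)
river: ρ → (-28,16,22)
river: ρ → (22,28,-22)
river: ρ → (-22,16,28)
river: ρ → (28,40,-10)
river: ρ → (-10,40,28)
river: ρ → (28,16,-22)
river: ρ → (-22,28,22)
closes: descent 0, river 10
min |a| on river = 10

10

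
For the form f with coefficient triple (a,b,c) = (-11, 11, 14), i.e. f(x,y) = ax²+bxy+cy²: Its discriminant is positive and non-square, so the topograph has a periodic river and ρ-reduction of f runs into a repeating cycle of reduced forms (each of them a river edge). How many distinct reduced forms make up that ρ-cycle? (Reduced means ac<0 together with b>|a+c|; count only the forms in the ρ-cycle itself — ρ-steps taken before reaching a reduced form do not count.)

D = 737, ⌊√D⌋ = 27
river: ρ → (14,17,-8)
river: ρ → (-8,15,16)
river: ρ → (16,17,-7)
river: ρ → (-7,25,4)
river: ρ → (4,23,-13)
river: ρ → (-13,3,14)
river: ρ → (14,25,-2)
river: ρ → (-2,27,1)
river: ρ → (1,27,-2)
river: ρ → (-2,25,14)
river: ρ → (14,3,-13)
river: ρ → (-13,23,4)
river: ρ → (4,25,-7)
river: ρ → (-7,17,16)
river: ρ → (16,15,-8)
river: ρ → (-8,17,14)
river: ρ → (14,11,-11)
river: ρ → (-11,11,14)
ρ-cycle length = 18 (tail of 0 descent steps not counted)

18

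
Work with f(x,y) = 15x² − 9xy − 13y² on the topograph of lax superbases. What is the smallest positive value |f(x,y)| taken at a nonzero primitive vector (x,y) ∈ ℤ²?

descent: ρ → (-13,9,15)  [lands on river]
river: ρ → (15,21,-7)
river: ρ → (-7,21,15)
river: ρ → (15,9,-13)
river: ρ → (-13,17,11)
river: ρ → (11,27,-3)
river: ρ → (-3,27,11)
river: ρ → (11,17,-13)
closes: descent 1, river 8
min |a| on river = 3

3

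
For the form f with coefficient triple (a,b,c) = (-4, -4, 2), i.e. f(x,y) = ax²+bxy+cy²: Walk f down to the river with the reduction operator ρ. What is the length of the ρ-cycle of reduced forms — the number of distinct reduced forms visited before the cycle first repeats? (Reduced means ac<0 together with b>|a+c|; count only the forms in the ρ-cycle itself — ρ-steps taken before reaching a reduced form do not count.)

D = 48, ⌊√D⌋ = 6
descent: ρ → (2,4,-4)  [lands on river]
river: ρ → (-4,4,2)
ρ-cycle length = 2 (tail of 1 descent step not counted)

2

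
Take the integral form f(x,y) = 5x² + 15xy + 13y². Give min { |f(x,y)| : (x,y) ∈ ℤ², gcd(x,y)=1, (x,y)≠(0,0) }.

translate: b→5 (≡15 mod 10), so (5,15,13)→(5,5,3)
flip: (5,5,3)→(3,-5,5)
translate: b→1 (≡-5 mod 6), so (3,-5,5)→(3,1,3)
reduced (well bottom): (3,1,3) with a≤c, −a<b≤a
well minimum = a = 3

3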